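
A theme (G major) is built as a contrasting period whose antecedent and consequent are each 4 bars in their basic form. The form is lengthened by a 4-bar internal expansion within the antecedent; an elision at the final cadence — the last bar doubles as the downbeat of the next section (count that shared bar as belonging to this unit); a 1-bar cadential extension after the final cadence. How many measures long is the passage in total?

Basic contrasting period: 4 + 4 = 8 bars.
8 (basic form) + 4 (internal expansion) + 1 (cadential extension) = 13.
The elision shares a bar with the next section but does not change this unit's count.

13 measures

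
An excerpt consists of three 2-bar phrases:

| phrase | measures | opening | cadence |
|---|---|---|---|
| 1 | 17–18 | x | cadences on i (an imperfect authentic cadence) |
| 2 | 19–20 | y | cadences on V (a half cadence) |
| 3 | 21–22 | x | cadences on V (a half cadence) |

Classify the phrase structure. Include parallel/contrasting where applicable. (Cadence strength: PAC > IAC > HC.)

phrase group

The final phrase closes with a half cadence, which is not stronger than the preceding half cadence; the 3 phrases lack an overall antecedent–consequent design and so form a phrase group.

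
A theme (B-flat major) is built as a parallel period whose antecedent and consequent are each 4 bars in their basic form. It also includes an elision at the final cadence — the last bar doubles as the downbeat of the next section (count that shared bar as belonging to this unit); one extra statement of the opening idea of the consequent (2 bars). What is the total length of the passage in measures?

Basic parallel period: 4 + 4 = 8 bars.
8 (basic form) + 2 (extra statement) = 10.
The elision shares a bar with the next section but does not change this unit's count.

10 measures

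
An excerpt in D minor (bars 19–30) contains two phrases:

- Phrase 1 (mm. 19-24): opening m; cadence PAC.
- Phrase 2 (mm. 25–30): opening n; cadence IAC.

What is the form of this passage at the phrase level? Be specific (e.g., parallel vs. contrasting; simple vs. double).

phrase group

The second phrase closes with an imperfect authentic cadence, which is not stronger than the first phrase's perfect authentic cadence; without a weak→strong cadential pair there is no antecedent–consequent relationship, so this is a phrase group rather than a period.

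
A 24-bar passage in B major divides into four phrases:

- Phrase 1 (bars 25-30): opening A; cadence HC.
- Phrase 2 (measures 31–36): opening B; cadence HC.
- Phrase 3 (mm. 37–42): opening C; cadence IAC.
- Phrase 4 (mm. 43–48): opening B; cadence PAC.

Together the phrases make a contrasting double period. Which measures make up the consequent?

In a double period the first pair of phrases (ending half cadence) is the large antecedent and the second pair (ending perfect authentic cadence) is the large consequent; the consequent is measures 37–48.

measures 37–48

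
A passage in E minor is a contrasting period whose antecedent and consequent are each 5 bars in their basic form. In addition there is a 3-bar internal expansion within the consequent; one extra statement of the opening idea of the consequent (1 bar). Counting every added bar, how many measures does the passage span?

14 measures

Basic contrasting period: 5 + 5 = 10 bars.
10 (basic form) + 3 (internal expansion) + 1 (extra statement) = 14.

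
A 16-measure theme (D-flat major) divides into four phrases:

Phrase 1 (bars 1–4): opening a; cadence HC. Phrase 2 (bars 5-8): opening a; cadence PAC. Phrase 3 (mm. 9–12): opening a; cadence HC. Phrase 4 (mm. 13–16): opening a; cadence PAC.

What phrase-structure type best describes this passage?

repeated period

The cadence pattern HC–PAC–HC–PAC is weak–strong twice, and phrases 3–4 restate phrases 1–2: a period heard twice, not a double period (which would end weakly at phrase 2).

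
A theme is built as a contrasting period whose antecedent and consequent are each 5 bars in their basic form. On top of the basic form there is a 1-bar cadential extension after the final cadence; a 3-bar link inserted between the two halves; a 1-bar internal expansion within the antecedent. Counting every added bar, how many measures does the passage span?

Basic contrasting period: 5 + 5 = 10 bars.
10 (basic form) + 1 (cadential extension) + 3 (link) + 1 (internal expansion) = 15.

15 measures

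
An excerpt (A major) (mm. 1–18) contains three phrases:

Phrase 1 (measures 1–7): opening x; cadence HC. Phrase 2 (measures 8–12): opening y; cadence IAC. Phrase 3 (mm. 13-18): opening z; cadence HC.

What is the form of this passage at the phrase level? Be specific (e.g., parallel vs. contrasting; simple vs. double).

The final phrase closes with a half cadence, which is not stronger than the preceding imperfect authentic cadence; the 3 phrases lack an overall antecedent–consequent design and so form a phrase group.

phrase group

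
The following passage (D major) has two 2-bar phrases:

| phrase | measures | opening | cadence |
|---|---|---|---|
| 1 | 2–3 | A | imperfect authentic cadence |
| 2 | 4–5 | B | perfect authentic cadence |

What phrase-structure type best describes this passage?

contrasting period

Phrase 1 ends with an imperfect authentic cadence (weaker) and phrase 2 with a perfect authentic cadence (stronger): antecedent + consequent = a period.
The two phrases open with different material (A / B), so the period is contrasting.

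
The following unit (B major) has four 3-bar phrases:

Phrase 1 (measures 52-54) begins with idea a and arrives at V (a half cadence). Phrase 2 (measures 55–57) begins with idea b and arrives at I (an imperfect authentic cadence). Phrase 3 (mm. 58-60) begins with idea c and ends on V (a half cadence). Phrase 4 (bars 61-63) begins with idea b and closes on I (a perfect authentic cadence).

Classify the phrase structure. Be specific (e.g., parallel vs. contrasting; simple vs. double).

Four phrases in two halves: the first half (measures 52-57) ends with an imperfect authentic cadence, the second (mm. 58-63) with a perfect authentic cadence — a large antecedent–consequent pair, i.e. a double period.
Phrase 3 begins with different material from phrase 1, making it contrasting.

contrasting double period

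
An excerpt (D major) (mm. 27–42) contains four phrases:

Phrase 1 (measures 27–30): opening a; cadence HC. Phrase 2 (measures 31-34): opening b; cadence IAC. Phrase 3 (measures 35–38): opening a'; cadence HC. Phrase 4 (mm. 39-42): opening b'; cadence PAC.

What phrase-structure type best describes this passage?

Four phrases in two halves: the first half (measures 27–34) ends with an imperfect authentic cadence, the second (measures 35–42) with a perfect authentic cadence — a large antecedent–consequent pair, i.e. a double period.
Phrase 3 begins with the same material as phrase 1, making it parallel.

parallel double period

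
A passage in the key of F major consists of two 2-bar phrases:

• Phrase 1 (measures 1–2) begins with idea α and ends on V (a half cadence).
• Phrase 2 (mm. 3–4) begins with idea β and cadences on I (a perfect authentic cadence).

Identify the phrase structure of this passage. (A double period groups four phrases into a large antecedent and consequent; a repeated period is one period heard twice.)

Phrase 1 ends with a half cadence (weaker) and phrase 2 with a perfect authentic cadence (stronger): antecedent + consequent = a period.
The two phrases open with different material (α / β), so the period is contrasting.

contrasting period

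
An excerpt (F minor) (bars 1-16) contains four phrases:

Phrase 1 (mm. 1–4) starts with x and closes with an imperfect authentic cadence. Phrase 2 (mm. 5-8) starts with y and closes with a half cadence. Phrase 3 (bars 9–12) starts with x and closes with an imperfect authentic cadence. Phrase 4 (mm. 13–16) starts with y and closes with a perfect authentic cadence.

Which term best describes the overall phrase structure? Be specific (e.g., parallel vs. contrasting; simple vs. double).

Four phrases in two halves: the first half (mm. 1–8) ends with a half cadence, the second (mm. 9-16) with a perfect authentic cadence — a large antecedent–consequent pair, i.e. a double period.
Phrase 3 begins with the same material as phrase 1, making it parallel.

parallel double period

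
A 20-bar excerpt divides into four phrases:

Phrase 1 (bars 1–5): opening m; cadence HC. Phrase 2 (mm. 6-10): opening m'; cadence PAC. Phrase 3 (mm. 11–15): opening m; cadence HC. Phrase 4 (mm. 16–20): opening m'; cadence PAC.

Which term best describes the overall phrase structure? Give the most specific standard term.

repeated period

The cadence pattern HC–PAC–HC–PAC is weak–strong twice, and phrases 3–4 restate phrases 1–2: a period heard twice, not a double period (which would end weakly at phrase 2).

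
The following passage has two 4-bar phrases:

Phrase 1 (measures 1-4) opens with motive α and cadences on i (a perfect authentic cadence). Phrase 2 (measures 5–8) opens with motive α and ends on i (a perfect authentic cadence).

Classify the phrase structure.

Both phrases have the same opening (α) and the same cadence (perfect authentic cadence): the second is a restatement, not a consequent, so this is a repeated phrase rather than a period.

repeated phrase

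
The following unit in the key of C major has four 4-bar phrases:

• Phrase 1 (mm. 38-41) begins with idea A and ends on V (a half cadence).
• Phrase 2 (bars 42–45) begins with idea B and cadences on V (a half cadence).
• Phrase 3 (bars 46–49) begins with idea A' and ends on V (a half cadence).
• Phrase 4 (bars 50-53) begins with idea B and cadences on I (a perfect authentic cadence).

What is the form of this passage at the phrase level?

Four phrases in two halves: the first half (mm. 38-45) ends with a half cadence, the second (mm. 46-53) with a perfect authentic cadence — a large antecedent–consequent pair, i.e. a double period.
Phrase 3 begins with the same material as phrase 1, making it parallel.

parallel double period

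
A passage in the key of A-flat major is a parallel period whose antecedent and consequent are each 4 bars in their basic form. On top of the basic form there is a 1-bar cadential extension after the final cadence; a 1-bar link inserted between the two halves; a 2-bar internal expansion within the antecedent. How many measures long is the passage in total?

12 measures

Basic parallel period: 4 + 4 = 8 bars.
8 (basic form) + 1 (cadential extension) + 1 (link) + 2 (internal expansion) = 12.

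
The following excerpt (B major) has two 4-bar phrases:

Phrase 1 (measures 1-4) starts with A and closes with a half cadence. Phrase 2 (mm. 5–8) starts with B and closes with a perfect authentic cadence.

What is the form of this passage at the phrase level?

Phrase 1 ends with a half cadence (weaker) and phrase 2 with a perfect authentic cadence (stronger): antecedent + consequent = a period.
The two phrases open with different material (A / B), so the period is contrasting.

contrasting period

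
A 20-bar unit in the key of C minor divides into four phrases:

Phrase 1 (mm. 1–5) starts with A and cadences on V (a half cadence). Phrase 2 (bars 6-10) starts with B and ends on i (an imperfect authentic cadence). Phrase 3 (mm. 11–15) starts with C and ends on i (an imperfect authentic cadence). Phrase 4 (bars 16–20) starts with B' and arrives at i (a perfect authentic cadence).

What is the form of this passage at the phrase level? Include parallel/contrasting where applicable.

contrasting double period

Four phrases in two halves: the first half (mm. 1–10) ends with an imperfect authentic cadence, the second (measures 11–20) with a perfect authentic cadence — a large antecedent–consequent pair, i.e. a double period.
Phrase 3 begins with different material from phrase 1, making it contrasting.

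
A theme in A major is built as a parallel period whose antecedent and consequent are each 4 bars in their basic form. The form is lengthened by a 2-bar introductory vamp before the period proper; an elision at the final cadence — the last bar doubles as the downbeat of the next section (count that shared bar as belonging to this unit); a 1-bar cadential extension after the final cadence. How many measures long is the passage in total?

Basic parallel period: 4 + 4 = 8 bars.
8 (basic form) + 2 (introduction) + 1 (cadential extension) = 11.
The elision shares a bar with the next section but does not change this unit's count.

11 measures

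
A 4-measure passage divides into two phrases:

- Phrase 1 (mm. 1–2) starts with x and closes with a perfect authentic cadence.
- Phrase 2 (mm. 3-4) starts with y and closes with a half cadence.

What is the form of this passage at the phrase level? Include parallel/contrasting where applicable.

The second phrase closes with a half cadence, which is not stronger than the first phrase's perfect authentic cadence; without a weak→strong cadential pair there is no antecedent–consequent relationship, so this is a phrase group rather than a period.

phrase group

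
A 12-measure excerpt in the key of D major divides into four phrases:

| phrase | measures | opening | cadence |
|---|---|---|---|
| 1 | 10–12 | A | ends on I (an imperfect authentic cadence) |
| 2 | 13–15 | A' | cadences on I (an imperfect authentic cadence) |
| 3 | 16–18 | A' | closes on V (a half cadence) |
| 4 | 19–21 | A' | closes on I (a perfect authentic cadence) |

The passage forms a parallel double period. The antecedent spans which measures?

measures 10–15

In a double period the four phrases pair into a large antecedent (phrases 1–2, ending imperfect authentic cadence) and a large consequent (phrases 3–4, ending perfect authentic cadence). The antecedent spans measures 10–15.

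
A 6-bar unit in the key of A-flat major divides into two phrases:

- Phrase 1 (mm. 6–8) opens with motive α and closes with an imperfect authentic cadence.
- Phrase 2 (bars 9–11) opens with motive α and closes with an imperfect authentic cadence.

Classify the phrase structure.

repeated phrase

Both phrases have the same opening (α) and the same cadence (imperfect authentic cadence): the second is a restatement, not a consequent, so this is a repeated phrase rather than a period.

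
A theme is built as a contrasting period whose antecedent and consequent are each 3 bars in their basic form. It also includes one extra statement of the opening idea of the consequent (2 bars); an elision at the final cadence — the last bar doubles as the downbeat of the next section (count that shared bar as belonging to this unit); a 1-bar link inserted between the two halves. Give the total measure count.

9 measures

Basic contrasting period: 3 + 3 = 6 bars.
6 (basic form) + 2 (extra statement) + 1 (link) = 9.
The elision shares a bar with the next section but does not change this unit's count.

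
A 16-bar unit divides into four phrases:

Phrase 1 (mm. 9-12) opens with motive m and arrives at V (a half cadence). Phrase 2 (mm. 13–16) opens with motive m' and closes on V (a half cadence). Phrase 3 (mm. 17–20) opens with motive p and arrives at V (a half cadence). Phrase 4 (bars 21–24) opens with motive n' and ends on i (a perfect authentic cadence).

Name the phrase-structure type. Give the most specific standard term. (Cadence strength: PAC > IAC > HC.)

contrasting double period

Four phrases in two halves: the first half (mm. 9–16) ends with a half cadence, the second (measures 17–24) with a perfect authentic cadence — a large antecedent–consequent pair, i.e. a double period.
Phrase 3 begins with different material from phrase 1, making it contrasting.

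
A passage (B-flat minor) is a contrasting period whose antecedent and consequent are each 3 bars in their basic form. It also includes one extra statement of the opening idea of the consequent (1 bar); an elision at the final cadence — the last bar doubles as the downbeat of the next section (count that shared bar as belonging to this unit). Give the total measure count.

7 measures

Basic contrasting period: 3 + 3 = 6 bars.
6 (basic form) + 1 (extra statement) = 7.
The elision shares a bar with the next section but does not change this unit's count.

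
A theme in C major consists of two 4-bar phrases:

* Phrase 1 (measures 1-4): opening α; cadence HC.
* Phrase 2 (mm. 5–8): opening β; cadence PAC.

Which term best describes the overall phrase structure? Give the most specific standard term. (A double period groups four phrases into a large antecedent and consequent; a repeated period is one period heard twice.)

contrasting period

Phrase 1 ends with a half cadence (weaker) and phrase 2 with a perfect authentic cadence (stronger): antecedent + consequent = a period.
The two phrases open with different material (α / β), so the period is contrasting.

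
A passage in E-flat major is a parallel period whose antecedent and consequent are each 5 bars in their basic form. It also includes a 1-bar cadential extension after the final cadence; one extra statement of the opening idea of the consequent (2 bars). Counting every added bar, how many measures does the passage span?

13 measures

Basic parallel period: 5 + 5 = 10 bars.
10 (basic form) + 1 (cadential extension) + 2 (extra statement) = 13.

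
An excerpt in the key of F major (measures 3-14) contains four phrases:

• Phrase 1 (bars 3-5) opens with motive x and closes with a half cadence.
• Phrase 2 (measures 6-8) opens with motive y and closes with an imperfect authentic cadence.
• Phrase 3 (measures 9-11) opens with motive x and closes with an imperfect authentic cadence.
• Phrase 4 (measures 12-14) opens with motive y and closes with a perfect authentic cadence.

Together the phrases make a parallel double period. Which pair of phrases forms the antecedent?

In a double period the first pair of phrases (ending imperfect authentic cadence) is the large antecedent and the second pair (ending perfect authentic cadence) is the large consequent; the antecedent is phrases 1 and 2.

phrases 1 and 2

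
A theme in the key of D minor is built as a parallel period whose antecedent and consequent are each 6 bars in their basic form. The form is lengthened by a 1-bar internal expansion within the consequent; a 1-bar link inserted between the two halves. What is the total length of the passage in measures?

14 measures

Basic parallel period: 6 + 6 = 12 bars.
12 (basic form) + 1 (internal expansion) + 1 (link) = 14.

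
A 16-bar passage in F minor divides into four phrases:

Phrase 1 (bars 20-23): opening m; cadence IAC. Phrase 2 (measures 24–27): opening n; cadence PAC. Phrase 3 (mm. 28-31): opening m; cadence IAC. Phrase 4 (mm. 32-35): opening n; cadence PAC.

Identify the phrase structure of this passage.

repeated period

The cadence pattern IAC–PAC–IAC–PAC is weak–strong twice, and phrases 3–4 restate phrases 1–2: a period heard twice, not a double period (which would end weakly at phrase 2).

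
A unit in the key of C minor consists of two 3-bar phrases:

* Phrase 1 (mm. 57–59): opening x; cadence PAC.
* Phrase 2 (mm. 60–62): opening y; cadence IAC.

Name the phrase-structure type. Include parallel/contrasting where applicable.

The second phrase closes with an imperfect authentic cadence, which is not stronger than the first phrase's perfect authentic cadence; without a weak→strong cadential pair there is no antecedent–consequent relationship, so this is a phrase group rather than a period.

phrase group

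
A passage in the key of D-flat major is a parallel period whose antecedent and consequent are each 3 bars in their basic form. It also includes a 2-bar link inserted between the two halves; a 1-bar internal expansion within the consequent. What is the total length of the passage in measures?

Basic parallel period: 3 + 3 = 6 bars.
6 (basic form) + 2 (link) + 1 (internal expansion) = 9.

9 measures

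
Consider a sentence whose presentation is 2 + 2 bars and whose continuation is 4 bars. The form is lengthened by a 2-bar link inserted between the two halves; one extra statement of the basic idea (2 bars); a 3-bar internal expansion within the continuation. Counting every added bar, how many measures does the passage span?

15 measures

Basic sentence: 2 + 2 + 4 = 8 bars.
8 (basic form) + 2 (link) + 2 (extra statement) + 3 (internal expansion) = 15.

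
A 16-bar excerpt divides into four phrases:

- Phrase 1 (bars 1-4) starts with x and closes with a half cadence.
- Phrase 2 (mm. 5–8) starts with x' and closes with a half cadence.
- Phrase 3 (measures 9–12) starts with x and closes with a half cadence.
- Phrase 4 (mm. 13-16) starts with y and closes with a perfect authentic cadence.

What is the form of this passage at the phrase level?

Four phrases in two halves: the first half (measures 1–8) ends with a half cadence, the second (mm. 9-16) with a perfect authentic cadence — a large antecedent–consequent pair, i.e. a double period.
Phrase 3 begins with the same material as phrase 1, making it parallel.

parallel double period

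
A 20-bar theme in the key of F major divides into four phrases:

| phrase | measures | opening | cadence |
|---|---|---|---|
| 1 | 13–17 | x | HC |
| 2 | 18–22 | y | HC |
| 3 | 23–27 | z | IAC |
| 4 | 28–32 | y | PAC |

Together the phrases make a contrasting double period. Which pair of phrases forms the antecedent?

In a double period the first pair of phrases (ending half cadence) is the large antecedent and the second pair (ending perfect authentic cadence) is the large consequent; the antecedent is phrases 1 and 2.

phrases 1 and 2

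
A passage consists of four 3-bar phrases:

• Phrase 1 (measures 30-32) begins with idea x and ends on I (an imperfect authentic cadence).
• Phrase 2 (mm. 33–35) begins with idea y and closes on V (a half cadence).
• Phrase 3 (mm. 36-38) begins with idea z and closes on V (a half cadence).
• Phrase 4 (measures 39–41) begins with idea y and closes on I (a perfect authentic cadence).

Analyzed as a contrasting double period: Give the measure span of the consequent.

In a double period the four phrases pair into a large antecedent (phrases 1–2, ending half cadence) and a large consequent (phrases 3–4, ending perfect authentic cadence). The consequent spans measures 36–41.

measures 36–41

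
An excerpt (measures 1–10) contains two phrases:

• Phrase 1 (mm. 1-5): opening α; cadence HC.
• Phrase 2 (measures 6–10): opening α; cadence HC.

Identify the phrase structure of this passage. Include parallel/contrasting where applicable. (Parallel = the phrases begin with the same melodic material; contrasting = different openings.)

Both phrases have the same opening (α) and the same cadence (half cadence): the second is a restatement, not a consequent, so this is a repeated phrase rather than a period.

repeated phrase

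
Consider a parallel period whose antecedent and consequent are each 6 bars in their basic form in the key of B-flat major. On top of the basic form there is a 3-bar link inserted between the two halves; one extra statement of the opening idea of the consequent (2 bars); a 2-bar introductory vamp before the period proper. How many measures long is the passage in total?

19 measures

Basic parallel period: 6 + 6 = 12 bars.
12 (basic form) + 3 (link) + 2 (extra statement) + 2 (introduction) = 19.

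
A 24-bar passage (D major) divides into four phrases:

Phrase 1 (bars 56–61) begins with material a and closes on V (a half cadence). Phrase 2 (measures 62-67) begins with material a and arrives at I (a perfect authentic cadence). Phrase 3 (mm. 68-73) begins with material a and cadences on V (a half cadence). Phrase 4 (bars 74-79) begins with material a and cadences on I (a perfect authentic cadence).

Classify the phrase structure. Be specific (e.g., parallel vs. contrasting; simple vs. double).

repeated period

The cadence pattern HC–PAC–HC–PAC is weak–strong twice, and phrases 3–4 restate phrases 1–2: a period heard twice, not a double period (which would end weakly at phrase 2).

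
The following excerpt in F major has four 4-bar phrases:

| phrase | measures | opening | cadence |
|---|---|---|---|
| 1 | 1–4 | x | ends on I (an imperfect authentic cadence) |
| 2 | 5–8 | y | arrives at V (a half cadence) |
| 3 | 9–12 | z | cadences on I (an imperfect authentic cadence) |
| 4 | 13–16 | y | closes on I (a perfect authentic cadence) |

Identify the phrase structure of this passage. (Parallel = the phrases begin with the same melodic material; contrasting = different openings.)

Four phrases in two halves: the first half (mm. 1-8) ends with a half cadence, the second (bars 9–16) with a perfect authentic cadence — a large antecedent–consequent pair, i.e. a double period.
Phrase 3 begins with different material from phrase 1, making it contrasting.

contrasting double period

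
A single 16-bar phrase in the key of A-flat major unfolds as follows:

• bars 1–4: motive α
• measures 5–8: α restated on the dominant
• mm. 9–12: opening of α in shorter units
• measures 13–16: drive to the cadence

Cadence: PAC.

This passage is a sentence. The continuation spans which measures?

After the presentation (bars 1–8), the continuation covers the fragmentation through the cadence: bars 9–16.

measures 9–16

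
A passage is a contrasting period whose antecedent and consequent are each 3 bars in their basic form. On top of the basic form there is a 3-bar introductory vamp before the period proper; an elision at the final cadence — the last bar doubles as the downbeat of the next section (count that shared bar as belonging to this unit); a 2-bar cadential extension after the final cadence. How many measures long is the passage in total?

Basic contrasting period: 3 + 3 = 6 bars.
6 (basic form) + 3 (introduction) + 2 (cadential extension) = 11.
The elision shares a bar with the next section but does not change this unit's count.

11 measures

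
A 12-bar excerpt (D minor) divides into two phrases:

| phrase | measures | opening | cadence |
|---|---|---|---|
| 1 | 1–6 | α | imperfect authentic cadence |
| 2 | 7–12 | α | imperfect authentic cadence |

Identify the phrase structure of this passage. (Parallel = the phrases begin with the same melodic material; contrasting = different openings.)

repeated phrase

Both phrases have the same opening (α) and the same cadence (imperfect authentic cadence): the second is a restatement, not a consequent, so this is a repeated phrase rather than a period.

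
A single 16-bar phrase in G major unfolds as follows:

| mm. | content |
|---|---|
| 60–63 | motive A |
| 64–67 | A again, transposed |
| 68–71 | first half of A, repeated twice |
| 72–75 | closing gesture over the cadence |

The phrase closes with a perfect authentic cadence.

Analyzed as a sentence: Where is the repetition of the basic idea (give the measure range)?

The presentation of a sentence is the basic idea (measures 60-63) plus its repetition (measures 64–67); the repetition of the basic idea is therefore mm. 64-67.

measures 64–67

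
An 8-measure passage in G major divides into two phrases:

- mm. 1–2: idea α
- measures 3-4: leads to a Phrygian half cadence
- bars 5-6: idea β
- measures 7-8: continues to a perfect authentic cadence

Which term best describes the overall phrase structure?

contrasting period

Phrase 1 ends with a Phrygian half cadence (weaker) and phrase 2 with a perfect authentic cadence (stronger): antecedent + consequent = a period.
The two phrases open with different material (α / β), so the period is contrasting.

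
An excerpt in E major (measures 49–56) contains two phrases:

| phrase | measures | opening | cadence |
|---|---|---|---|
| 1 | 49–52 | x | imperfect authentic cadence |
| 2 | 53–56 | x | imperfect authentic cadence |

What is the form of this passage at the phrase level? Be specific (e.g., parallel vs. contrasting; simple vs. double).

repeated phrase

Both phrases have the same opening (x) and the same cadence (imperfect authentic cadence): the second is a restatement, not a consequent, so this is a repeated phrase rather than a period.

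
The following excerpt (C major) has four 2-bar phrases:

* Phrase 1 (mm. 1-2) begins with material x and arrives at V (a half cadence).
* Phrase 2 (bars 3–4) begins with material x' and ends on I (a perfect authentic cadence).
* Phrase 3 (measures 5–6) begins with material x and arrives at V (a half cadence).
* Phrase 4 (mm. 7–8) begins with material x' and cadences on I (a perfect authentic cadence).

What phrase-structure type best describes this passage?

repeated period

The cadence pattern HC–PAC–HC–PAC is weak–strong twice, and phrases 3–4 restate phrases 1–2: a period heard twice, not a double period (which would end weakly at phrase 2).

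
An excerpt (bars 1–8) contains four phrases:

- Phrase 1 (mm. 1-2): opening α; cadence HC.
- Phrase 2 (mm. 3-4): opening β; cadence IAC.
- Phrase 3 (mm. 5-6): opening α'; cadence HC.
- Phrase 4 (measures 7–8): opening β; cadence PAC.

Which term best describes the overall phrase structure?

Four phrases in two halves: the first half (mm. 1-4) ends with an imperfect authentic cadence, the second (measures 5-8) with a perfect authentic cadence — a large antecedent–consequent pair, i.e. a double period.
Phrase 3 begins with the same material as phrase 1, making it parallel.

parallel double period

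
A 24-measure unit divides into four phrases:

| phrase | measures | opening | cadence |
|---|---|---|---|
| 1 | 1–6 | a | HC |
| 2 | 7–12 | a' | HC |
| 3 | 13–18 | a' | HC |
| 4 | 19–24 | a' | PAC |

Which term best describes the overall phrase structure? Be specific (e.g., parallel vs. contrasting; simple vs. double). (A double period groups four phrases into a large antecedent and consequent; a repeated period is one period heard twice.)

parallel double period

Four phrases in two halves: the first half (bars 1–12) ends with a half cadence, the second (measures 13–24) with a perfect authentic cadence — a large antecedent–consequent pair, i.e. a double period.
Phrase 3 begins with the same material as phrase 1, making it parallel.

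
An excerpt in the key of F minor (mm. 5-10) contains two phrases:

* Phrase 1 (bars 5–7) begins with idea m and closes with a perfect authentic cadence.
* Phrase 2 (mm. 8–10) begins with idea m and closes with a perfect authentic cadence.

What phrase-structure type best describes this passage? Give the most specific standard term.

Both phrases have the same opening (m) and the same cadence (perfect authentic cadence): the second is a restatement, not a consequent, so this is a repeated phrase rather than a period.

repeated phrase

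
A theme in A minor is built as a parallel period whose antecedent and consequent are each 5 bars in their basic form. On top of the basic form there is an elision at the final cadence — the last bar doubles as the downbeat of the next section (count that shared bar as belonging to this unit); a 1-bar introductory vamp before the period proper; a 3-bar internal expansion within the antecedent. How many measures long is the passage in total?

14 measures

Basic parallel period: 5 + 5 = 10 bars.
10 (basic form) + 1 (introduction) + 3 (internal expansion) = 14.
The elision shares a bar with the next section but does not change this unit's count.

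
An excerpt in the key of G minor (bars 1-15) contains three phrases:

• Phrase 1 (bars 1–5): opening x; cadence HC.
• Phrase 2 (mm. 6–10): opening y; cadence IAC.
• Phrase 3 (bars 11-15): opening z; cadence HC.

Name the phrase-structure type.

phrase group

The final phrase closes with a half cadence, which is not stronger than the preceding imperfect authentic cadence; the 3 phrases lack an overall antecedent–consequent design and so form a phrase group.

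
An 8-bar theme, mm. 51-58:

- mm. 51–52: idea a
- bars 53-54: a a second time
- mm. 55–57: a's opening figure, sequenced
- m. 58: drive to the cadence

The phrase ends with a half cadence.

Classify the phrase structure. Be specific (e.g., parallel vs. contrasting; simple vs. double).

sentence

Basic idea (bars 51–52) + its repetition (bars 53-54) form the presentation; fragmentation and cadence (mm. 55-58) form the continuation — the 8-bar whole is a sentence.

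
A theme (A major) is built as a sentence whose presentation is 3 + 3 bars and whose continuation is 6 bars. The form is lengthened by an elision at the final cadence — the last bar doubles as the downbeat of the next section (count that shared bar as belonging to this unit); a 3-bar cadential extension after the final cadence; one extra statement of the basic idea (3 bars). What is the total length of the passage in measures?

18 measures

Basic sentence: 3 + 3 + 6 = 12 bars.
12 (basic form) + 3 (cadential extension) + 3 (extra statement) = 18.
The elision shares a bar with the next section but does not change this unit's count.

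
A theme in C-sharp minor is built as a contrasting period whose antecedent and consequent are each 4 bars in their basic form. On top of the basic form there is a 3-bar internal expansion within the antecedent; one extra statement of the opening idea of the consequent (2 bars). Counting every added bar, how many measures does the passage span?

13 measures

Basic contrasting period: 4 + 4 = 8 bars.
8 (basic form) + 3 (internal expansion) + 2 (extra statement) = 13.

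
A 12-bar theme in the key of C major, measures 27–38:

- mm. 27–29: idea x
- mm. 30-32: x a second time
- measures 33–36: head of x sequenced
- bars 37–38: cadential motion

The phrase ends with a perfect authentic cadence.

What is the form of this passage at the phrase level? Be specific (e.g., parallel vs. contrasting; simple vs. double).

Basic idea (mm. 27–29) + its repetition (measures 30–32) form the presentation; fragmentation and cadence (bars 33–38) form the continuation — the 12-bar whole is a sentence.

sentence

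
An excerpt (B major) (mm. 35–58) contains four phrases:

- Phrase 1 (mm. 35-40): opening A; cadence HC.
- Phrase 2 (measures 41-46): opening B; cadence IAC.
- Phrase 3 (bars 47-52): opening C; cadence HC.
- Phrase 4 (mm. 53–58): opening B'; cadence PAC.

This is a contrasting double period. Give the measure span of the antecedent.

In a double period the first pair of phrases (ending imperfect authentic cadence) is the large antecedent and the second pair (ending perfect authentic cadence) is the large consequent; the antecedent is measures 35–46.

measures 35–46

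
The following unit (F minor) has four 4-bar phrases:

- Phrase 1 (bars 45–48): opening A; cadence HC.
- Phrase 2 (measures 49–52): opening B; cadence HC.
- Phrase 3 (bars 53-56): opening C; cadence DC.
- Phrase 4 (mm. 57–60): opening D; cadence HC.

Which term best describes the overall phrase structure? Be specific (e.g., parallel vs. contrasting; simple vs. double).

Phrase 4 ends with a half cadence, no stronger than phrase 2's half cadence, so the four phrases do not form a double period; nor do phrases 3–4 duplicate 1–2, so it is not a repeated period. With no phrase reaching a conclusive cadence, the passage is a phrase group.

phrase group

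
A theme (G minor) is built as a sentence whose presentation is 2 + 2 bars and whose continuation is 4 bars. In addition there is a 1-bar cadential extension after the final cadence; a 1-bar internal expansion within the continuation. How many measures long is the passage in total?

Basic sentence: 2 + 2 + 4 = 8 bars.
8 (basic form) + 1 (cadential extension) + 1 (internal expansion) = 10.

10 measures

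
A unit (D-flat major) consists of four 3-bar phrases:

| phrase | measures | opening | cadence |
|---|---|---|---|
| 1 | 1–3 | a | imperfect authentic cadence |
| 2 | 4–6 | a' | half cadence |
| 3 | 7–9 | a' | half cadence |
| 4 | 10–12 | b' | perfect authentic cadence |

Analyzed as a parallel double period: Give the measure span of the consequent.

measures 7–12

In a double period the four phrases pair into a large antecedent (phrases 1–2, ending half cadence) and a large consequent (phrases 3–4, ending perfect authentic cadence). The consequent spans mm. 7-12.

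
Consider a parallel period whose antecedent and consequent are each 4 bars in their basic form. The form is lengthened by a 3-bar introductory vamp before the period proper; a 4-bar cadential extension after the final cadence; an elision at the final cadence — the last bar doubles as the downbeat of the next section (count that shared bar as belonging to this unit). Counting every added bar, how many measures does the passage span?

15 measures

Basic parallel period: 4 + 4 = 8 bars.
8 (basic form) + 3 (introduction) + 4 (cadential extension) = 15.
The elision shares a bar with the next section but does not change this unit's count.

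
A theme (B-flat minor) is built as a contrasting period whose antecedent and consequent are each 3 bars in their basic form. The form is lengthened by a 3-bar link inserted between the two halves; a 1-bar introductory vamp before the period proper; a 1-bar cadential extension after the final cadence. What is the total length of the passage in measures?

Basic contrasting period: 3 + 3 = 6 bars.
6 (basic form) + 3 (link) + 1 (introduction) + 1 (cadential extension) = 11.

11 measures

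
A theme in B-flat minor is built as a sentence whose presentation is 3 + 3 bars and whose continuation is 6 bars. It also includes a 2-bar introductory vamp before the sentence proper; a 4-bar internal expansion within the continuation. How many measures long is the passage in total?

Basic sentence: 3 + 3 + 6 = 12 bars.
12 (basic form) + 2 (introduction) + 4 (internal expansion) = 18.

18 measures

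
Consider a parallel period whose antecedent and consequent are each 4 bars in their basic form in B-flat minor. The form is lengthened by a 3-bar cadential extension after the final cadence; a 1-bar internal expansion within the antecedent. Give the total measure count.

12 measures

Basic parallel period: 4 + 4 = 8 bars.
8 (basic form) + 3 (cadential extension) + 1 (internal expansion) = 12.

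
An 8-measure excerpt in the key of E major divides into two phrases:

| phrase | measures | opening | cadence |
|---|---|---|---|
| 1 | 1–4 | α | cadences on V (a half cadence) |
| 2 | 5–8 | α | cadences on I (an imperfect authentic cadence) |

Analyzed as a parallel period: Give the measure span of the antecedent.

The antecedent is the phrase ending with the weaker cadence (half cadence, phrase 1) and the consequent the one ending more conclusively (imperfect authentic cadence, phrase 2); the antecedent is mm. 1-4.

measures 1–4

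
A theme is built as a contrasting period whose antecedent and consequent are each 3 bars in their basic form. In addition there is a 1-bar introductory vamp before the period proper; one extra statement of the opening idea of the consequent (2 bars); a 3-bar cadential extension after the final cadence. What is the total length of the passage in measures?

12 measures

Basic contrasting period: 3 + 3 = 6 bars.
6 (basic form) + 1 (introduction) + 2 (extra statement) + 3 (cadential extension) = 12.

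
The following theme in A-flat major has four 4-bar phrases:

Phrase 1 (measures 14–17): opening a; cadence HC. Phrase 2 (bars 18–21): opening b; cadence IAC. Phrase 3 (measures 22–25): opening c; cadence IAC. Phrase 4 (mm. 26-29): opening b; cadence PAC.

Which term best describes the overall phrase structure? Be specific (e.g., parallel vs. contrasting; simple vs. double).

Four phrases in two halves: the first half (mm. 14–21) ends with an imperfect authentic cadence, the second (mm. 22–29) with a perfect authentic cadence — a large antecedent–consequent pair, i.e. a double period.
Phrase 3 begins with different material from phrase 1, making it contrasting.

contrasting double period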